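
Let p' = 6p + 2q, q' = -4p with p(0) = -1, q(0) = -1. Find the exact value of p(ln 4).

A = [[6,2],[-4,0]]; eigenvalues λ = 2, 4.
Eigenvectors: (1,-2) for λ=2, (-1,1) for λ=4.
From the initial condition, c_1 = 2, c_2 = 3.
p(ln 4) = (2)(4^2)(1) + (3)(4^4)(-1) = -736.

-736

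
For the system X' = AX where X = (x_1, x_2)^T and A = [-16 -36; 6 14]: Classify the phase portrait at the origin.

saddle

A = [[-16,-36],[6,14]]; det(A-λI) = λ^2 + 2λ - 8.
λ = 2, -4: opposite signs.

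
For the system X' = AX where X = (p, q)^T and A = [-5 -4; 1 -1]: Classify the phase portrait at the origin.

A = [[-5,-4],[1,-1]]; det(A-λI) = λ^2 + 6λ + 9.
repeated λ = -3 with a single eigenvector.

stable improper node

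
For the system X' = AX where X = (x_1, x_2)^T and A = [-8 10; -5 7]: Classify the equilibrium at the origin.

saddle

A = [[-8,10],[-5,7]]; det(A-λI) = λ^2 + λ - 6.
λ = -3, 2: opposite signs.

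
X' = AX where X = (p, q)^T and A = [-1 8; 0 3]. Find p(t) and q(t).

p(t) = -2K_1e^(3t) + K_2e^(-t), q(t) = -K_1e^(3t)

Coefficient matrix A = [[-1, 8], [0, 3]].
Characteristic polynomial det(A - λI) = λ^2 - 2λ - 3 = 0.
Eigenvalues λ = 3, -1.
For λ=3: (A-λI) row 1 is [-4, 8], so an eigenvector is (-2, -1).
For λ=-1: (A-λI) row 1 is [0, 8], so an eigenvector is (1, 0).
General solution: K_1e^(3t)(-2,-1) + K_2e^(-t)(1,0).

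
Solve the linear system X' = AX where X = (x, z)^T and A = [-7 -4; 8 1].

Coefficient matrix A = [[-7, -4], [8, 1]].
Characteristic polynomial det(A - λI) = λ^2 + 6λ + 25 = 0.
Eigenvalues λ = -3 ± 4i (complex conjugate pair).
For λ=-3+4i: an eigenvector is (-1,1) - i(0,-1) = (-1, 1 + i).
A real fundamental pair from Re and Im of e^((-3+4i)t)v: X_1 = e^(-3t)(cos(4t)·(-1,1) + sin(4t)·(0,-1)), X_2 = e^(-3t)(sin(4t)·(-1,1) - cos(4t)·(0,-1)).
General solution: C_1X_1 + C_2X_2.

x(t) = -C_1e^(-3t)cos(4t) - C_2e^(-3t)sin(4t), z(t) = -C_1e^(-3t)sin(4t) + C_1e^(-3t)cos(4t) + C_2e^(-3t)sin(4t) + C_2e^(-3t)cos(4t)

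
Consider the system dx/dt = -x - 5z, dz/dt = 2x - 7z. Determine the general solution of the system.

x(t) = -K_1e^(-4t)sin(t) - 2K_1e^(-4t)cos(t) - 2K_2e^(-4t)sin(t) + K_2e^(-4t)cos(t), z(t) = -K_1e^(-4t)sin(t) - K_1e^(-4t)cos(t) - K_2e^(-4t)sin(t) + K_2e^(-4t)cos(t)

Coefficient matrix A = [[-1, -5], [2, -7]].
Characteristic polynomial det(A - λI) = λ^2 + 8λ + 17 = 0.
Eigenvalues λ = -4 ± i (complex conjugate pair).
For λ=-4+i: an eigenvector is (-2,-1) - i(-1,-1) = (-2 + i, -1 + i).
A real fundamental pair from Re and Im of e^((-4+i)t)v: X_1 = e^(-4t)(cos(t)·(-2,-1) + sin(t)·(-1,-1)), X_2 = e^(-4t)(sin(t)·(-2,-1) - cos(t)·(-1,-1)).
General solution: K_1X_1 + K_2X_2.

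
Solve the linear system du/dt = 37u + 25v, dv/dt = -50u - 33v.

Coefficient matrix A = [[37, 25], [-50, -33]].
Characteristic polynomial det(A - λI) = λ^2 - 4λ + 29 = 0.
Eigenvalues λ = 2 ± 5i (complex conjugate pair).
For λ=2+5i: an eigenvector is (1,-1) - i(2,-3) = (1 - 2i, -1 + 3i).
A real fundamental pair from Re and Im of e^((2+5i)t)v: X_1 = e^(2t)(cos(5t)·(1,-1) + sin(5t)·(2,-3)), X_2 = e^(2t)(sin(5t)·(1,-1) - cos(5t)·(2,-3)).
General solution: K_1X_1 + K_2X_2.

u(t) = 2K_1e^(2t)sin(5t) + K_1e^(2t)cos(5t) + K_2e^(2t)sin(5t) - 2K_2e^(2t)cos(5t), v(t) = -3K_1e^(2t)sin(5t) - K_1e^(2t)cos(5t) - K_2e^(2t)sin(5t) + 3K_2e^(2t)cos(5t)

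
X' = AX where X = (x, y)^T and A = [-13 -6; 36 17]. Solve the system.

Coefficient matrix A = [[-13, -6], [36, 17]].
Characteristic polynomial det(A - λI) = λ^2 - 4λ - 5 = 0.
Eigenvalues λ = 5, -1.
For λ=5: (A-λI) row 1 is [-18, -6], so an eigenvector is (-1, 3).
For λ=-1: (A-λI) row 1 is [-12, -6], so an eigenvector is (1, -2).
General solution: c_1e^(5t)(-1,3) + c_2e^(-t)(1,-2).

x(t) = -c_1e^(5t) + c_2e^(-t), y(t) = 3c_1e^(5t) - 2c_2e^(-t)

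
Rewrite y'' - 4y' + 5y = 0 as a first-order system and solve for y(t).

y(t) = c_1e^(2t)cos(t) + c_2e^(2t)sin(t)

Let x_1 = y, x_2 = y'. Then x_1' = x_2 and x_2' = -5x_1 + 4x_2.
A = [[0,1],[-5,4]]; det(A-λI) = λ^2 - 4λ + 5.
Eigenvalues λ = 2 ± i.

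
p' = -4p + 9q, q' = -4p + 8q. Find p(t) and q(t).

p(t) = 3c_1e^(2t) + 3c_2te^(2t) + c_2e^(2t), q(t) = 2c_1e^(2t) + 2c_2te^(2t) + c_2e^(2t)

Coefficient matrix A = [[-4, 9], [-4, 8]].
Characteristic polynomial det(A - λI) = λ^2 - 4λ + 4 = 0.
Single eigenvalue λ = 2 with algebraic multiplicity 2.
Eigenvector v = (3,2); generalized eigenvector w with (A-λI)w=v is (1,1).
General solution: e^(2t)[c_1·v + c_2·(t·v + w)].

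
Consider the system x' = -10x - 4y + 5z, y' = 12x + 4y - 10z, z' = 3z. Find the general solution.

x(t) = K_1e^(3t) + 2K_2e^(-4t) + K_3e^(-2t), y(t) = -2K_1e^(3t) - 3K_2e^(-4t) - 2K_3e^(-2t), z(t) = K_1e^(3t)

Coefficient matrix A = [[-10, -4, 5], [12, 4, -10], [0, 0, 3]].
det(A - λI) = 0 gives eigenvalues λ = 3, -4, -2.
For λ=3: eigenvector (1,-2,1).
For λ=-4: eigenvector (2,-3,0).
For λ=-2: eigenvector (1,-2,0).
General solution: K_1e^(3t)(1,-2,1) + K_2e^(-4t)(2,-3,0) + K_3e^(-2t)(1,-2,0).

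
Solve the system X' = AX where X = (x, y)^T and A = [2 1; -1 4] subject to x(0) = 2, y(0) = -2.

Coefficient matrix A = [[2, 1], [-1, 4]].
Characteristic polynomial det(A - λI) = λ^2 - 6λ + 9 = 0.
Single eigenvalue λ = 3 with algebraic multiplicity 2.
Eigenvector v = (-1,-1); generalized eigenvector w with (A-λI)w=v is (1,0).
General solution: e^(3t)[K_1·v + K_2·(t·v + w)].
Applying x(0)=2, y(0)=-2 gives K_1=2, K_2=4.

x(t) = -4te^(3t) + 2e^(3t), y(t) = -4te^(3t) - 2e^(3t)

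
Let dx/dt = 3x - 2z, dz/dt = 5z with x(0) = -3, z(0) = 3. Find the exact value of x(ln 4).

-3072

A = [[3,-2],[0,5]]; eigenvalues λ = 3, 5.
Eigenvectors: (1,0) for λ=3, (-1,1) for λ=5.
From the initial condition, c_1 = 0, c_2 = 3.
x(ln 4) = (0)(4^3)(1) + (3)(4^5)(-1) = -3072.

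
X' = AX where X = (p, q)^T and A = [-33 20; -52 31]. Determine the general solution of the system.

Coefficient matrix A = [[-33, 20], [-52, 31]].
Characteristic polynomial det(A - λI) = λ^2 + 2λ + 17 = 0.
Eigenvalues λ = -1 ± 4i (complex conjugate pair).
For λ=-1+4i: an eigenvector is (-1,-2) - i(-2,-3) = (-1 + 2i, -2 + 3i).
A real fundamental pair from Re and Im of e^((-1+4i)t)v: X_1 = e^(-t)(cos(4t)·(-1,-2) + sin(4t)·(-2,-3)), X_2 = e^(-t)(sin(4t)·(-1,-2) - cos(4t)·(-2,-3)).
General solution: c_1X_1 + c_2X_2.

p(t) = -2c_1e^(-t)sin(4t) - c_1e^(-t)cos(4t) - c_2e^(-t)sin(4t) + 2c_2e^(-t)cos(4t), q(t) = -3c_1e^(-t)sin(4t) - 2c_1e^(-t)cos(4t) - 2c_2e^(-t)sin(4t) + 3c_2e^(-t)cos(4t)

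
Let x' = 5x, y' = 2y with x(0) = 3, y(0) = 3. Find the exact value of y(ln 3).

27

A = [[5,0],[0,2]]; eigenvalues λ = 2, 5.
Eigenvectors: (0,-1) for λ=2, (1,0) for λ=5.
From the initial condition, c_1 = -3, c_2 = 3.
y(ln 3) = (-3)(3^2)(-1) + (3)(3^5)(0) = 27.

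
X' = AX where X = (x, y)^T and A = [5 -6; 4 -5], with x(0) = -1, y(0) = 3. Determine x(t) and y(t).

Coefficient matrix A = [[5, -6], [4, -5]].
Characteristic polynomial det(A - λI) = λ^2 - 1 = 0.
Eigenvalues λ = -1, 1.
For λ=-1: (A-λI) row 1 is [6, -6], so an eigenvector is (1, 1).
For λ=1: (A-λI) row 1 is [4, -6], so an eigenvector is (-3, -2).
General solution: C_1e^(-t)(1,1) + C_2e^(t)(-3,-2).
Applying x(0)=-1, y(0)=3 gives C_1=11, C_2=4.

x(t) = -12e^(t) + 11e^(-t), y(t) = -8e^(t) + 11e^(-t)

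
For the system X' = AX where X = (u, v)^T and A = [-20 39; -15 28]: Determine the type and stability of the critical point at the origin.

unstable spiral

A = [[-20,39],[-15,28]]; det(A-λI) = λ^2 - 8λ + 25.
λ = 4 ± 3i: positive real part.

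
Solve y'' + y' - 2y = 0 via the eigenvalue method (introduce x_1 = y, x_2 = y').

y(t) = C_1e^(-2t) + C_2e^(t)

Let x_1 = y, x_2 = y'. Then x_1' = x_2 and x_2' = 2x_1 - x_2.
A = [[0,1],[2,-1]]; det(A-λI) = λ^2 + λ - 2.
Eigenvalues λ = -2, 1 with eigenvectors (1,-2), (1,1).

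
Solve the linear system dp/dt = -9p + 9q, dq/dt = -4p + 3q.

p(t) = -3c_1e^(-3t) - 3c_2te^(-3t) - c_2e^(-3t), q(t) = -2c_1e^(-3t) - 2c_2te^(-3t) - c_2e^(-3t)

Coefficient matrix A = [[-9, 9], [-4, 3]].
Characteristic polynomial det(A - λI) = λ^2 + 6λ + 9 = 0.
Single eigenvalue λ = -3 with algebraic multiplicity 2.
Eigenvector v = (-3,-2); generalized eigenvector w with (A-λI)w=v is (-1,-1).
General solution: e^(-3t)[c_1·v + c_2·(t·v + w)].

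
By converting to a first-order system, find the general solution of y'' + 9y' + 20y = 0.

Let x_1 = y, x_2 = y'. Then x_1' = x_2 and x_2' = -20x_1 - 9x_2.
A = [[0,1],[-20,-9]]; det(A-λI) = λ^2 + 9λ + 20.
Eigenvalues λ = -5, -4 with eigenvectors (1,-5), (1,-4).

y(t) = K_1e^(-5t) + K_2e^(-4t)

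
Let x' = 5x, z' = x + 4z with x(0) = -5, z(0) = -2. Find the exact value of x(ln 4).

-5120

A = [[5,0],[1,4]]; eigenvalues λ = 5, 4.
Eigenvectors: (1,1) for λ=5, (0,-1) for λ=4.
From the initial condition, c_1 = -5, c_2 = -3.
x(ln 4) = (-5)(4^5)(1) + (-3)(4^4)(0) = -5120.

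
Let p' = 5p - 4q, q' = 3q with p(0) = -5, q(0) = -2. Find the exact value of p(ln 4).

A = [[5,-4],[0,3]]; eigenvalues λ = 3, 5.
Eigenvectors: (2,1) for λ=3, (-1,0) for λ=5.
From the initial condition, c_1 = -2, c_2 = 1.
p(ln 4) = (-2)(4^3)(2) + (1)(4^5)(-1) = -1280.

-1280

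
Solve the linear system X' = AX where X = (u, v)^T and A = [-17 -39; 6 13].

Coefficient matrix A = [[-17, -39], [6, 13]].
Characteristic polynomial det(A - λI) = λ^2 + 4λ + 13 = 0.
Eigenvalues λ = -2 ± 3i (complex conjugate pair).
For λ=-2+3i: an eigenvector is (2,-1) - i(3,-1) = (2 - 3i, -1 + i).
A real fundamental pair from Re and Im of e^((-2+3i)t)v: X_1 = e^(-2t)(cos(3t)·(2,-1) + sin(3t)·(3,-1)), X_2 = e^(-2t)(sin(3t)·(2,-1) - cos(3t)·(3,-1)).
General solution: C_1X_1 + C_2X_2.

u(t) = 3C_1e^(-2t)sin(3t) + 2C_1e^(-2t)cos(3t) + 2C_2e^(-2t)sin(3t) - 3C_2e^(-2t)cos(3t), v(t) = -C_1e^(-2t)sin(3t) - C_1e^(-2t)cos(3t) - C_2e^(-2t)sin(3t) + C_2e^(-2t)cos(3t)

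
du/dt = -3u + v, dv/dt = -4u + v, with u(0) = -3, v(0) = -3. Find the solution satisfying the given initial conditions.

Coefficient matrix A = [[-3, 1], [-4, 1]].
Characteristic polynomial det(A - λI) = λ^2 + 2λ + 1 = 0.
Single eigenvalue λ = -1 with algebraic multiplicity 2.
Eigenvector v = (-1,-2); generalized eigenvector w with (A-λI)w=v is (1,1).
General solution: e^(-t)[K_1·v + K_2·(t·v + w)].
Applying u(0)=-3, v(0)=-3 gives K_1=0, K_2=-3.

u(t) = 3te^(-t) - 3e^(-t), v(t) = 6te^(-t) - 3e^(-t)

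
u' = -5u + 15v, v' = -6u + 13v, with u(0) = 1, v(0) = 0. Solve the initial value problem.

u(t) = -3e^(4t)sin(3t) + e^(4t)cos(3t), v(t) = -2e^(4t)sin(3t)

Coefficient matrix A = [[-5, 15], [-6, 13]].
Characteristic polynomial det(A - λI) = λ^2 - 8λ + 25 = 0.
Eigenvalues λ = 4 ± 3i (complex conjugate pair).
For λ=4+3i: an eigenvector is (1,1) - i(2,1) = (1 - 2i, 1 - i).
A real fundamental pair from Re and Im of e^((4+3i)t)v: X_1 = e^(4t)(cos(3t)·(1,1) + sin(3t)·(2,1)), X_2 = e^(4t)(sin(3t)·(1,1) - cos(3t)·(2,1)).
General solution: c_1X_1 + c_2X_2.
Applying u(0)=1, v(0)=0 gives c_1=-1, c_2=-1.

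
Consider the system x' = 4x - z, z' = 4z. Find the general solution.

x(t) = K_1e^(4t) + K_2te^(4t) - 3K_2e^(4t), z(t) = -K_2e^(4t)

Coefficient matrix A = [[4, -1], [0, 4]].
Characteristic polynomial det(A - λI) = λ^2 - 8λ + 16 = 0.
Single eigenvalue λ = 4 with algebraic multiplicity 2.
Eigenvector v = (1,0); generalized eigenvector w with (A-λI)w=v is (-3,-1).
General solution: e^(4t)[K_1·v + K_2·(t·v + w)].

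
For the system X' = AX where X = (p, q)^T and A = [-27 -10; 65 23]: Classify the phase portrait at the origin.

A = [[-27,-10],[65,23]]; det(A-λI) = λ^2 + 4λ + 29.
λ = -2 ± 5i: negative real part.

stable spiral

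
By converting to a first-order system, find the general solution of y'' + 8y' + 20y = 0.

Let x_1 = y, x_2 = y'. Then x_1' = x_2 and x_2' = -20x_1 - 8x_2.
A = [[0,1],[-20,-8]]; det(A-λI) = λ^2 + 8λ + 20.
Eigenvalues λ = -4 ± 2i.

y(t) = c_1e^(-4t)cos(2t) + c_2e^(-4t)sin(2t)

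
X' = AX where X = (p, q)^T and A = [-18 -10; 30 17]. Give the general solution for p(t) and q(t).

p(t) = c_1e^(2t) + 2c_2e^(-3t), q(t) = -2c_1e^(2t) - 3c_2e^(-3t)

Coefficient matrix A = [[-18, -10], [30, 17]].
Characteristic polynomial det(A - λI) = λ^2 + λ - 6 = 0.
Eigenvalues λ = 2, -3.
For λ=2: (A-λI) row 1 is [-20, -10], so an eigenvector is (1, -2).
For λ=-3: (A-λI) row 1 is [-15, -10], so an eigenvector is (2, -3).
General solution: c_1e^(2t)(1,-2) + c_2e^(-3t)(2,-3).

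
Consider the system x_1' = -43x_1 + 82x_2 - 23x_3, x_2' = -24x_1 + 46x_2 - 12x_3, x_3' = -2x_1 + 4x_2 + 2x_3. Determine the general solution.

Coefficient matrix A = [[-43, 82, -23], [-24, 46, -12], [-2, 4, 2]].
det(A - λI) = 0 gives eigenvalues λ = 3, -2, 4.
For λ=3: eigenvector (1,0,-2).
For λ=-2: eigenvector (2,1,0).
For λ=4: eigenvector (-3,-2,-1).
General solution: C_1e^(3t)(1,0,-2) + C_2e^(-2t)(2,1,0) + C_3e^(4t)(-3,-2,-1).

x_1(t) = C_1e^(3t) + 2C_2e^(-2t) - 3C_3e^(4t), x_2(t) = C_2e^(-2t) - 2C_3e^(4t), x_3(t) = -2C_1e^(3t) - C_3e^(4t)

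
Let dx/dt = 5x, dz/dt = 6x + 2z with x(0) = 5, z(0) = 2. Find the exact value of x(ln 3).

1215

A = [[5,0],[6,2]]; eigenvalues λ = 5, 2.
Eigenvectors: (-1,-2) for λ=5, (0,-1) for λ=2.
From the initial condition, c_1 = -5, c_2 = 8.
x(ln 3) = (-5)(3^5)(-1) + (8)(3^2)(0) = 1215.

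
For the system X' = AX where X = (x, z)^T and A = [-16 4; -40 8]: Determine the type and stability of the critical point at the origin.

stable spiral

A = [[-16,4],[-40,8]]; det(A-λI) = λ^2 + 8λ + 32.
λ = -4 ± 4i: negative real part.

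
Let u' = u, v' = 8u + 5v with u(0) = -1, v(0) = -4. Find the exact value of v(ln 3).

A = [[1,0],[8,5]]; eigenvalues λ = 1, 5.
Eigenvectors: (-1,2) for λ=1, (0,-1) for λ=5.
From the initial condition, c_1 = 1, c_2 = 6.
v(ln 3) = (1)(3^1)(2) + (6)(3^5)(-1) = -1452.

-1452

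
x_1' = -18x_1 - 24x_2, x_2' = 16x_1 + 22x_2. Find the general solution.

Coefficient matrix A = [[-18, -24], [16, 22]].
Characteristic polynomial det(A - λI) = λ^2 - 4λ - 12 = 0.
Eigenvalues λ = 6, -2.
For λ=6: (A-λI) row 1 is [-24, -24], so an eigenvector is (-1, 1).
For λ=-2: (A-λI) row 1 is [-16, -24], so an eigenvector is (3, -2).
General solution: C_1e^(6t)(-1,1) + C_2e^(-2t)(3,-2).

x_1(t) = -C_1e^(6t) + 3C_2e^(-2t), x_2(t) = C_1e^(6t) - 2C_2e^(-2t)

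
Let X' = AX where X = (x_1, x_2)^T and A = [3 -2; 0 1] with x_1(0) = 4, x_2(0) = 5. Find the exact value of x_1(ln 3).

-12

A = [[3,-2],[0,1]]; eigenvalues λ = 3, 1.
Eigenvectors: (-1,0) for λ=3, (1,1) for λ=1.
From the initial condition, c_1 = 1, c_2 = 5.
x_1(ln 3) = (1)(3^3)(-1) + (5)(3^1)(1) = -12.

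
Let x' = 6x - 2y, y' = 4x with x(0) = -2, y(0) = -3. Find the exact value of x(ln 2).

A = [[6,-2],[4,0]]; eigenvalues λ = 4, 2.
Eigenvectors: (1,1) for λ=4, (-1,-2) for λ=2.
From the initial condition, c_1 = -1, c_2 = 1.
x(ln 2) = (-1)(2^4)(1) + (1)(2^2)(-1) = -20.

-20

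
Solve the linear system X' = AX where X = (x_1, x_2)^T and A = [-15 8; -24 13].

x_1(t) = K_1e^(t) - 2K_2e^(-3t), x_2(t) = 2K_1e^(t) - 3K_2e^(-3t)

Coefficient matrix A = [[-15, 8], [-24, 13]].
Characteristic polynomial det(A - λI) = λ^2 + 2λ - 3 = 0.
Eigenvalues λ = 1, -3.
For λ=1: (A-λI) row 1 is [-16, 8], so an eigenvector is (1, 2).
For λ=-3: (A-λI) row 1 is [-12, 8], so an eigenvector is (-2, -3).
General solution: K_1e^(t)(1,2) + K_2e^(-3t)(-2,-3).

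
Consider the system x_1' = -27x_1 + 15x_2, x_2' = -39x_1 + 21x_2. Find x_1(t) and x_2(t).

Coefficient matrix A = [[-27, 15], [-39, 21]].
Characteristic polynomial det(A - λI) = λ^2 + 6λ + 18 = 0.
Eigenvalues λ = -3 ± 3i (complex conjugate pair).
For λ=-3+3i: an eigenvector is (-2,-3) - i(1,2) = (-2 - i, -3 - 2i).
A real fundamental pair from Re and Im of e^((-3+3i)t)v: X_1 = e^(-3t)(cos(3t)·(-2,-3) + sin(3t)·(1,2)), X_2 = e^(-3t)(sin(3t)·(-2,-3) - cos(3t)·(1,2)).
General solution: K_1X_1 + K_2X_2.

x_1(t) = K_1e^(-3t)sin(3t) - 2K_1e^(-3t)cos(3t) - 2K_2e^(-3t)sin(3t) - K_2e^(-3t)cos(3t), x_2(t) = 2K_1e^(-3t)sin(3t) - 3K_1e^(-3t)cos(3t) - 3K_2e^(-3t)sin(3t) - 2K_2e^(-3t)cos(3t)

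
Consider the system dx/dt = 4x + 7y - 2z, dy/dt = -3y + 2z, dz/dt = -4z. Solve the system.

Coefficient matrix A = [[4, 7, -2], [0, -3, 2], [0, 0, -4]].
det(A - λI) = 0 gives eigenvalues λ = -4, -3, 4.
For λ=-4: eigenvector (2,-2,1).
For λ=-3: eigenvector (-1,1,0).
For λ=4: eigenvector (1,0,0).
General solution: K_1e^(-4t)(2,-2,1) + K_2e^(-3t)(-1,1,0) + K_3e^(4t)(1,0,0).

x(t) = 2K_1e^(-4t) - K_2e^(-3t) + K_3e^(4t), y(t) = -2K_1e^(-4t) + K_2e^(-3t), z(t) = K_1e^(-4t)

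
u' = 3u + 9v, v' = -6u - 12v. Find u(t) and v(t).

Coefficient matrix A = [[3, 9], [-6, -12]].
Characteristic polynomial det(A - λI) = λ^2 + 9λ + 18 = 0.
Eigenvalues λ = -3, -6.
For λ=-3: (A-λI) row 1 is [6, 9], so an eigenvector is (-3, 2).
For λ=-6: (A-λI) row 1 is [9, 9], so an eigenvector is (-1, 1).
General solution: K_1e^(-3t)(-3,2) + K_2e^(-6t)(-1,1).

u(t) = -3K_1e^(-3t) - K_2e^(-6t), v(t) = 2K_1e^(-3t) + K_2e^(-6t)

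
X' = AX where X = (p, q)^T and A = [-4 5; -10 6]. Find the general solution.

p(t) = -c_1e^(t)cos(5t) - c_2e^(t)sin(5t), q(t) = c_1e^(t)sin(5t) - c_1e^(t)cos(5t) - c_2e^(t)sin(5t) - c_2e^(t)cos(5t)

Coefficient matrix A = [[-4, 5], [-10, 6]].
Characteristic polynomial det(A - λI) = λ^2 - 2λ + 26 = 0.
Eigenvalues λ = 1 ± 5i (complex conjugate pair).
For λ=1+5i: an eigenvector is (-1,-1) - i(0,1) = (-1, -1 - i).
A real fundamental pair from Re and Im of e^((1+5i)t)v: X_1 = e^(t)(cos(5t)·(-1,-1) + sin(5t)·(0,1)), X_2 = e^(t)(sin(5t)·(-1,-1) - cos(5t)·(0,1)).
General solution: c_1X_1 + c_2X_2.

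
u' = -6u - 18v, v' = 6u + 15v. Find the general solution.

u(t) = 2c_1e^(3t) - 3c_2e^(6t), v(t) = -c_1e^(3t) + 2c_2e^(6t)

Coefficient matrix A = [[-6, -18], [6, 15]].
Characteristic polynomial det(A - λI) = λ^2 - 9λ + 18 = 0.
Eigenvalues λ = 3, 6.
For λ=3: (A-λI) row 1 is [-9, -18], so an eigenvector is (2, -1).
For λ=6: (A-λI) row 1 is [-12, -18], so an eigenvector is (-3, 2).
General solution: c_1e^(3t)(2,-1) + c_2e^(6t)(-3,2).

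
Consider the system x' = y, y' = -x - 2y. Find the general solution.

x(t) = c_1e^(-t) + c_2te^(-t) + c_2e^(-t), y(t) = -c_1e^(-t) - c_2te^(-t)

Coefficient matrix A = [[0, 1], [-1, -2]].
Characteristic polynomial det(A - λI) = λ^2 + 2λ + 1 = 0.
Single eigenvalue λ = -1 with algebraic multiplicity 2.
Eigenvector v = (1,-1); generalized eigenvector w with (A-λI)w=v is (1,0).
General solution: e^(-t)[c_1·v + c_2·(t·v + w)].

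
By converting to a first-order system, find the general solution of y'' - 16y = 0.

y(t) = K_1e^(-4t) + K_2e^(4t)

Let x_1 = y, x_2 = y'. Then x_1' = x_2 and x_2' = 16x_1.
A = [[0,1],[16,0]]; det(A-λI) = λ^2 - 16.
Eigenvalues λ = -4, 4 with eigenvectors (1,-4), (1,4).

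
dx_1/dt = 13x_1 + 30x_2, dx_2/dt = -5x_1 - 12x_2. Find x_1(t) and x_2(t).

x_1(t) = 3c_1e^(3t) - 2c_2e^(-2t), x_2(t) = -c_1e^(3t) + c_2e^(-2t)

Coefficient matrix A = [[13, 30], [-5, -12]].
Characteristic polynomial det(A - λI) = λ^2 - λ - 6 = 0.
Eigenvalues λ = 3, -2.
For λ=3: (A-λI) row 1 is [10, 30], so an eigenvector is (3, -1).
For λ=-2: (A-λI) row 1 is [15, 30], so an eigenvector is (-2, 1).
General solution: c_1e^(3t)(3,-1) + c_2e^(-2t)(-2,1).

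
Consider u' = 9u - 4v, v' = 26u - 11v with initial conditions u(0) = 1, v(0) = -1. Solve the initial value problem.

Coefficient matrix A = [[9, -4], [26, -11]].
Characteristic polynomial det(A - λI) = λ^2 + 2λ + 5 = 0.
Eigenvalues λ = -1 ± 2i (complex conjugate pair).
For λ=-1+2i: an eigenvector is (-1,-2) - i(-1,-3) = (-1 + i, -2 + 3i).
A real fundamental pair from Re and Im of e^((-1+2i)t)v: X_1 = e^(-t)(cos(2t)·(-1,-2) + sin(2t)·(-1,-3)), X_2 = e^(-t)(sin(2t)·(-1,-2) - cos(2t)·(-1,-3)).
General solution: c_1X_1 + c_2X_2.
Applying u(0)=1, v(0)=-1 gives c_1=-4, c_2=-3.

u(t) = 7e^(-t)sin(2t) + e^(-t)cos(2t), v(t) = 18e^(-t)sin(2t) - e^(-t)cos(2t)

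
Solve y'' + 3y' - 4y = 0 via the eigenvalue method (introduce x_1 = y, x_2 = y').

y(t) = C_1e^(t) + C_2e^(-4t)

Let x_1 = y, x_2 = y'. Then x_1' = x_2 and x_2' = 4x_1 - 3x_2.
A = [[0,1],[4,-3]]; det(A-λI) = λ^2 + 3λ - 4.
Eigenvalues λ = 1, -4 with eigenvectors (1,1), (1,-4).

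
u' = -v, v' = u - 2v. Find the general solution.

Coefficient matrix A = [[0, -1], [1, -2]].
Characteristic polynomial det(A - λI) = λ^2 + 2λ + 1 = 0.
Single eigenvalue λ = -1 with algebraic multiplicity 2.
Eigenvector v = (-1,-1); generalized eigenvector w with (A-λI)w=v is (1,2).
General solution: e^(-t)[C_1·v + C_2·(t·v + w)].

u(t) = -C_1e^(-t) - C_2te^(-t) + C_2e^(-t), v(t) = -C_1e^(-t) - C_2te^(-t) + 2C_2e^(-t)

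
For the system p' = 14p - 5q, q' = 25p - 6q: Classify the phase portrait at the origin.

unstable spiral

A = [[14,-5],[25,-6]]; det(A-λI) = λ^2 - 8λ + 41.
λ = 4 ± 5i: positive real part.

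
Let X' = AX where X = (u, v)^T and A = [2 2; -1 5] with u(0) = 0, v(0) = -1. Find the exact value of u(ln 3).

-108

A = [[2,2],[-1,5]]; eigenvalues λ = 4, 3.
Eigenvectors: (1,1) for λ=4, (-2,-1) for λ=3.
From the initial condition, c_1 = -2, c_2 = -1.
u(ln 3) = (-2)(3^4)(1) + (-1)(3^3)(-2) = -108.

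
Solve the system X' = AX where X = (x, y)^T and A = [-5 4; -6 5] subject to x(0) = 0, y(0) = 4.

x(t) = 8e^(t) - 8e^(-t), y(t) = 12e^(t) - 8e^(-t)

Coefficient matrix A = [[-5, 4], [-6, 5]].
Characteristic polynomial det(A - λI) = λ^2 - 1 = 0.
Eigenvalues λ = 1, -1.
For λ=1: (A-λI) row 1 is [-6, 4], so an eigenvector is (2, 3).
For λ=-1: (A-λI) row 1 is [-4, 4], so an eigenvector is (1, 1).
General solution: K_1e^(t)(2,3) + K_2e^(-t)(1,1).
Applying x(0)=0, y(0)=4 gives K_1=4, K_2=-8.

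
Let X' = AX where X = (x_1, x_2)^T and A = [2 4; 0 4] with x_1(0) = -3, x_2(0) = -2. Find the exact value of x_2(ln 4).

-512

A = [[2,4],[0,4]]; eigenvalues λ = 2, 4.
Eigenvectors: (1,0) for λ=2, (2,1) for λ=4.
From the initial condition, c_1 = 1, c_2 = -2.
x_2(ln 4) = (1)(4^2)(0) + (-2)(4^4)(1) = -512.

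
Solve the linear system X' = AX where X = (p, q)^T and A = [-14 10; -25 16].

Coefficient matrix A = [[-14, 10], [-25, 16]].
Characteristic polynomial det(A - λI) = λ^2 - 2λ + 26 = 0.
Eigenvalues λ = 1 ± 5i (complex conjugate pair).
For λ=1+5i: an eigenvector is (1,2) - i(1,1) = (1 - i, 2 - i).
A real fundamental pair from Re and Im of e^((1+5i)t)v: X_1 = e^(t)(cos(5t)·(1,2) + sin(5t)·(1,1)), X_2 = e^(t)(sin(5t)·(1,2) - cos(5t)·(1,1)).
General solution: K_1X_1 + K_2X_2.

p(t) = K_1e^(t)sin(5t) + K_1e^(t)cos(5t) + K_2e^(t)sin(5t) - K_2e^(t)cos(5t), q(t) = K_1e^(t)sin(5t) + 2K_1e^(t)cos(5t) + 2K_2e^(t)sin(5t) - K_2e^(t)cos(5t)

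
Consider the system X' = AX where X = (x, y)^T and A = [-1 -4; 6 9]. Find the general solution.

Coefficient matrix A = [[-1, -4], [6, 9]].
Characteristic polynomial det(A - λI) = λ^2 - 8λ + 15 = 0.
Eigenvalues λ = 5, 3.
For λ=5: (A-λI) row 1 is [-6, -4], so an eigenvector is (2, -3).
For λ=3: (A-λI) row 1 is [-4, -4], so an eigenvector is (1, -1).
General solution: K_1e^(5t)(2,-3) + K_2e^(3t)(1,-1).

x(t) = 2K_1e^(5t) + K_2e^(3t), y(t) = -3K_1e^(5t) - K_2e^(3t)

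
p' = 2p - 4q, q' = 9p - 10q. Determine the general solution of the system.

p(t) = 2C_1e^(-4t) + 2C_2te^(-4t) - C_2e^(-4t), q(t) = 3C_1e^(-4t) + 3C_2te^(-4t) - 2C_2e^(-4t)

Coefficient matrix A = [[2, -4], [9, -10]].
Characteristic polynomial det(A - λI) = λ^2 + 8λ + 16 = 0.
Single eigenvalue λ = -4 with algebraic multiplicity 2.
Eigenvector v = (2,3); generalized eigenvector w with (A-λI)w=v is (-1,-2).
General solution: e^(-4t)[C_1·v + C_2·(t·v + w)].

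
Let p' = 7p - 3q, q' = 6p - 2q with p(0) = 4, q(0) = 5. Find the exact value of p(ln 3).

246

A = [[7,-3],[6,-2]]; eigenvalues λ = 1, 4.
Eigenvectors: (1,2) for λ=1, (-1,-1) for λ=4.
From the initial condition, c_1 = 1, c_2 = -3.
p(ln 3) = (1)(3^1)(1) + (-3)(3^4)(-1) = 246.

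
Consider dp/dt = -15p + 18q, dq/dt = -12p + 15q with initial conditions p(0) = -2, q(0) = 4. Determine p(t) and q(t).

p(t) = 16e^(3t) - 18e^(-3t), q(t) = 16e^(3t) - 12e^(-3t)

Coefficient matrix A = [[-15, 18], [-12, 15]].
Characteristic polynomial det(A - λI) = λ^2 - 9 = 0.
Eigenvalues λ = -3, 3.
For λ=-3: (A-λI) row 1 is [-12, 18], so an eigenvector is (-3, -2).
For λ=3: (A-λI) row 1 is [-18, 18], so an eigenvector is (1, 1).
General solution: c_1e^(-3t)(-3,-2) + c_2e^(3t)(1,1).
Applying p(0)=-2, q(0)=4 gives c_1=6, c_2=16.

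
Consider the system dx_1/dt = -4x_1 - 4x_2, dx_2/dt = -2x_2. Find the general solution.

Coefficient matrix A = [[-4, -4], [0, -2]].
Characteristic polynomial det(A - λI) = λ^2 + 6λ + 8 = 0.
Eigenvalues λ = -4, -2.
For λ=-4: (A-λI) row 1 is [0, -4], so an eigenvector is (-1, 0).
For λ=-2: (A-λI) row 1 is [-2, -4], so an eigenvector is (-2, 1).
General solution: C_1e^(-4t)(-1,0) + C_2e^(-2t)(-2,1).

x_1(t) = -C_1e^(-4t) - 2C_2e^(-2t), x_2(t) = C_2e^(-2t)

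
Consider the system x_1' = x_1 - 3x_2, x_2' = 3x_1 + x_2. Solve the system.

Coefficient matrix A = [[1, -3], [3, 1]].
Characteristic polynomial det(A - λI) = λ^2 - 2λ + 10 = 0.
Eigenvalues λ = 1 ± 3i (complex conjugate pair).
For λ=1+3i: an eigenvector is (0,-1) - i(1,0) = (0 - i, -1).
A real fundamental pair from Re and Im of e^((1+3i)t)v: X_1 = e^(t)(cos(3t)·(0,-1) + sin(3t)·(1,0)), X_2 = e^(t)(sin(3t)·(0,-1) - cos(3t)·(1,0)).
General solution: C_1X_1 + C_2X_2.

x_1(t) = C_1e^(t)sin(3t) - C_2e^(t)cos(3t), x_2(t) = -C_1e^(t)cos(3t) - C_2e^(t)sin(3t)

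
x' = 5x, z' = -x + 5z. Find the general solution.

x(t) = -C_2e^(5t), z(t) = C_1e^(5t) + C_2te^(5t)

Coefficient matrix A = [[5, 0], [-1, 5]].
Characteristic polynomial det(A - λI) = λ^2 - 10λ + 25 = 0.
Single eigenvalue λ = 5 with algebraic multiplicity 2.
Eigenvector v = (0,1); generalized eigenvector w with (A-λI)w=v is (-1,0).
General solution: e^(5t)[C_1·v + C_2·(t·v + w)].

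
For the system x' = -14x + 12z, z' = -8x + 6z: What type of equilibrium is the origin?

stable node

A = [[-14,12],[-8,6]]; det(A-λI) = λ^2 + 8λ + 12.
λ = -2, -6: both negative.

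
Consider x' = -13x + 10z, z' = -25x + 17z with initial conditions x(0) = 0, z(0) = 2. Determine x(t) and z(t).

x(t) = 4e^(2t)sin(5t), z(t) = 6e^(2t)sin(5t) + 2e^(2t)cos(5t)

Coefficient matrix A = [[-13, 10], [-25, 17]].
Characteristic polynomial det(A - λI) = λ^2 - 4λ + 29 = 0.
Eigenvalues λ = 2 ± 5i (complex conjugate pair).
For λ=2+5i: an eigenvector is (-1,-2) - i(-1,-1) = (-1 + i, -2 + i).
A real fundamental pair from Re and Im of e^((2+5i)t)v: X_1 = e^(2t)(cos(5t)·(-1,-2) + sin(5t)·(-1,-1)), X_2 = e^(2t)(sin(5t)·(-1,-2) - cos(5t)·(-1,-1)).
General solution: K_1X_1 + K_2X_2.
Applying x(0)=0, z(0)=2 gives K_1=-2, K_2=-2.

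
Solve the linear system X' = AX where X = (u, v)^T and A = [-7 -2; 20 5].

u(t) = -K_1e^(-t)sin(2t) + K_2e^(-t)cos(2t), v(t) = 3K_1e^(-t)sin(2t) + K_1e^(-t)cos(2t) + K_2e^(-t)sin(2t) - 3K_2e^(-t)cos(2t)

Coefficient matrix A = [[-7, -2], [20, 5]].
Characteristic polynomial det(A - λI) = λ^2 + 2λ + 5 = 0.
Eigenvalues λ = -1 ± 2i (complex conjugate pair).
For λ=-1+2i: an eigenvector is (0,1) - i(-1,3) = (0 + i, 1 - 3i).
A real fundamental pair from Re and Im of e^((-1+2i)t)v: X_1 = e^(-t)(cos(2t)·(0,1) + sin(2t)·(-1,3)), X_2 = e^(-t)(sin(2t)·(0,1) - cos(2t)·(-1,3)).
General solution: K_1X_1 + K_2X_2.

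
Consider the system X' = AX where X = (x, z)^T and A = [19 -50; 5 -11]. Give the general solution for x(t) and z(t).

Coefficient matrix A = [[19, -50], [5, -11]].
Characteristic polynomial det(A - λI) = λ^2 - 8λ + 41 = 0.
Eigenvalues λ = 4 ± 5i (complex conjugate pair).
For λ=4+5i: an eigenvector is (3,1) - i(-1,0) = (3 + i, 1).
A real fundamental pair from Re and Im of e^((4+5i)t)v: X_1 = e^(4t)(cos(5t)·(3,1) + sin(5t)·(-1,0)), X_2 = e^(4t)(sin(5t)·(3,1) - cos(5t)·(-1,0)).
General solution: c_1X_1 + c_2X_2.

x(t) = -c_1e^(4t)sin(5t) + 3c_1e^(4t)cos(5t) + 3c_2e^(4t)sin(5t) + c_2e^(4t)cos(5t), z(t) = c_1e^(4t)cos(5t) + c_2e^(4t)sin(5t)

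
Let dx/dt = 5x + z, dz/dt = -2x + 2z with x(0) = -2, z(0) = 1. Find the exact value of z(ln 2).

A = [[5,1],[-2,2]]; eigenvalues λ = 4, 3.
Eigenvectors: (1,-1) for λ=4, (1,-2) for λ=3.
From the initial condition, c_1 = -3, c_2 = 1.
z(ln 2) = (-3)(2^4)(-1) + (1)(2^3)(-2) = 32.

32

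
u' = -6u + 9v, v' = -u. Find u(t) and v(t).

u(t) = 3C_1e^(-3t) + 3C_2te^(-3t) - C_2e^(-3t), v(t) = C_1e^(-3t) + C_2te^(-3t)

Coefficient matrix A = [[-6, 9], [-1, 0]].
Characteristic polynomial det(A - λI) = λ^2 + 6λ + 9 = 0.
Single eigenvalue λ = -3 with algebraic multiplicity 2.
Eigenvector v = (3,1); generalized eigenvector w with (A-λI)w=v is (-1,0).
General solution: e^(-3t)[C_1·v + C_2·(t·v + w)].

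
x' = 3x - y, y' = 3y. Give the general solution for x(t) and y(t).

Coefficient matrix A = [[3, -1], [0, 3]].
Characteristic polynomial det(A - λI) = λ^2 - 6λ + 9 = 0.
Single eigenvalue λ = 3 with algebraic multiplicity 2.
Eigenvector v = (1,0); generalized eigenvector w with (A-λI)w=v is (-2,-1).
General solution: e^(3t)[K_1·v + K_2·(t·v + w)].

x(t) = K_1e^(3t) + K_2te^(3t) - 2K_2e^(3t), y(t) = -K_2e^(3t)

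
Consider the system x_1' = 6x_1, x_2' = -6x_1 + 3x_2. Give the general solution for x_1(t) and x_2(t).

x_1(t) = c_2e^(6t), x_2(t) = c_1e^(3t) - 2c_2e^(6t)

Coefficient matrix A = [[6, 0], [-6, 3]].
Characteristic polynomial det(A - λI) = λ^2 - 9λ + 18 = 0.
Eigenvalues λ = 3, 6.
For λ=3: (A-λI) row 1 is [3, 0], so an eigenvector is (0, 1).
For λ=6: (A-λI) row 2 is [-6, -3], so an eigenvector is (1, -2).
General solution: c_1e^(3t)(0,1) + c_2e^(6t)(1,-2).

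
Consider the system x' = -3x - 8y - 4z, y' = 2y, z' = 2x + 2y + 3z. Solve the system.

Coefficient matrix A = [[-3, -8, -4], [0, 2, 0], [2, 2, 3]].
det(A - λI) = 0 gives eigenvalues λ = 1, 2, -1.
For λ=1: eigenvector (-1,0,1).
For λ=2: eigenvector (0,1,-2).
For λ=-1: eigenvector (-2,0,1).
General solution: C_1e^(t)(-1,0,1) + C_2e^(2t)(0,1,-2) + C_3e^(-t)(-2,0,1).

x(t) = -C_1e^(t) - 2C_3e^(-t), y(t) = C_2e^(2t), z(t) = C_1e^(t) - 2C_2e^(2t) + C_3e^(-t)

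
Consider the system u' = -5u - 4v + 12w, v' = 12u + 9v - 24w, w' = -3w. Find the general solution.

Coefficient matrix A = [[-5, -4, 12], [12, 9, -24], [0, 0, -3]].
det(A - λI) = 0 gives eigenvalues λ = 3, 1, -3.
For λ=3: eigenvector (1,-2,0).
For λ=1: eigenvector (2,-3,0).
For λ=-3: eigenvector (-2,4,1).
General solution: C_1e^(3t)(1,-2,0) + C_2e^(t)(2,-3,0) + C_3e^(-3t)(-2,4,1).

u(t) = C_1e^(3t) + 2C_2e^(t) - 2C_3e^(-3t), v(t) = -2C_1e^(3t) - 3C_2e^(t) + 4C_3e^(-3t), w(t) = C_3e^(-3t)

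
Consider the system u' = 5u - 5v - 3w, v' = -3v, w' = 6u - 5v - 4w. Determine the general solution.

Coefficient matrix A = [[5, -5, -3], [0, -3, 0], [6, -5, -4]].
det(A - λI) = 0 gives eigenvalues λ = -1, -3, 2.
For λ=-1: eigenvector (-1,0,-2).
For λ=-3: eigenvector (1,1,1).
For λ=2: eigenvector (1,0,1).
General solution: K_1e^(-t)(-1,0,-2) + K_2e^(-3t)(1,1,1) + K_3e^(2t)(1,0,1).

u(t) = -K_1e^(-t) + K_2e^(-3t) + K_3e^(2t), v(t) = K_2e^(-3t), w(t) = -2K_1e^(-t) + K_2e^(-3t) + K_3e^(2t)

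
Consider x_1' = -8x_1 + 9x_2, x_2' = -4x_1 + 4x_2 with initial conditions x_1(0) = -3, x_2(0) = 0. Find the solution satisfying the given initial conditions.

Coefficient matrix A = [[-8, 9], [-4, 4]].
Characteristic polynomial det(A - λI) = λ^2 + 4λ + 4 = 0.
Single eigenvalue λ = -2 with algebraic multiplicity 2.
Eigenvector v = (-3,-2); generalized eigenvector w with (A-λI)w=v is (2,1).
General solution: e^(-2t)[K_1·v + K_2·(t·v + w)].
Applying x_1(0)=-3, x_2(0)=0 gives K_1=-3, K_2=-6.

x_1(t) = 18te^(-2t) - 3e^(-2t), x_2(t) = 12te^(-2t)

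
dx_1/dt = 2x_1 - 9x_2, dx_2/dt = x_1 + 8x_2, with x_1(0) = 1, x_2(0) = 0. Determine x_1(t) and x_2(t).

Coefficient matrix A = [[2, -9], [1, 8]].
Characteristic polynomial det(A - λI) = λ^2 - 10λ + 25 = 0.
Single eigenvalue λ = 5 with algebraic multiplicity 2.
Eigenvector v = (3,-1); generalized eigenvector w with (A-λI)w=v is (2,-1).
General solution: e^(5t)[K_1·v + K_2·(t·v + w)].
Applying x_1(0)=1, x_2(0)=0 gives K_1=1, K_2=-1.

x_1(t) = -3te^(5t) + e^(5t), x_2(t) = te^(5t)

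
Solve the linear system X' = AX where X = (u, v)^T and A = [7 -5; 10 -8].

Coefficient matrix A = [[7, -5], [10, -8]].
Characteristic polynomial det(A - λI) = λ^2 + λ - 6 = 0.
Eigenvalues λ = -3, 2.
For λ=-3: (A-λI) row 1 is [10, -5], so an eigenvector is (-1, -2).
For λ=2: (A-λI) row 1 is [5, -5], so an eigenvector is (1, 1).
General solution: c_1e^(-3t)(-1,-2) + c_2e^(2t)(1,1).

u(t) = -c_1e^(-3t) + c_2e^(2t), v(t) = -2c_1e^(-3t) + c_2e^(2t)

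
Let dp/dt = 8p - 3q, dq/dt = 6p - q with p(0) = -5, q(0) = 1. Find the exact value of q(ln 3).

A = [[8,-3],[6,-1]]; eigenvalues λ = 2, 5.
Eigenvectors: (-1,-2) for λ=2, (1,1) for λ=5.
From the initial condition, c_1 = -6, c_2 = -11.
q(ln 3) = (-6)(3^2)(-2) + (-11)(3^5)(1) = -2565.

-2565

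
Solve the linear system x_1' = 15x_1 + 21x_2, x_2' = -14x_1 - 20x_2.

Coefficient matrix A = [[15, 21], [-14, -20]].
Characteristic polynomial det(A - λI) = λ^2 + 5λ - 6 = 0.
Eigenvalues λ = 1, -6.
For λ=1: (A-λI) row 1 is [14, 21], so an eigenvector is (3, -2).
For λ=-6: (A-λI) row 1 is [21, 21], so an eigenvector is (1, -1).
General solution: K_1e^(t)(3,-2) + K_2e^(-6t)(1,-1).

x_1(t) = 3K_1e^(t) + K_2e^(-6t), x_2(t) = -2K_1e^(t) - K_2e^(-6t)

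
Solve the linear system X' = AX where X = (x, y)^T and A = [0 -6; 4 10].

Coefficient matrix A = [[0, -6], [4, 10]].
Characteristic polynomial det(A - λI) = λ^2 - 10λ + 24 = 0.
Eigenvalues λ = 4, 6.
For λ=4: (A-λI) row 1 is [-4, -6], so an eigenvector is (3, -2).
For λ=6: (A-λI) row 1 is [-6, -6], so an eigenvector is (1, -1).
General solution: c_1e^(4t)(3,-2) + c_2e^(6t)(1,-1).

x(t) = 3c_1e^(4t) + c_2e^(6t), y(t) = -2c_1e^(4t) - c_2e^(6t)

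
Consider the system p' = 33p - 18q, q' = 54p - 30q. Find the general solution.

p(t) = K_1e^(-3t) - 2K_2e^(6t), q(t) = 2K_1e^(-3t) - 3K_2e^(6t)

Coefficient matrix A = [[33, -18], [54, -30]].
Characteristic polynomial det(A - λI) = λ^2 - 3λ - 18 = 0.
Eigenvalues λ = -3, 6.
For λ=-3: (A-λI) row 1 is [36, -18], so an eigenvector is (1, 2).
For λ=6: (A-λI) row 1 is [27, -18], so an eigenvector is (-2, -3).
General solution: K_1e^(-3t)(1,2) + K_2e^(6t)(-2,-3).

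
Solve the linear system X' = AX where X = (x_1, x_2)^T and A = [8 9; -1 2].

Coefficient matrix A = [[8, 9], [-1, 2]].
Characteristic polynomial det(A - λI) = λ^2 - 10λ + 25 = 0.
Single eigenvalue λ = 5 with algebraic multiplicity 2.
Eigenvector v = (3,-1); generalized eigenvector w with (A-λI)w=v is (1,0).
General solution: e^(5t)[C_1·v + C_2·(t·v + w)].

x_1(t) = 3C_1e^(5t) + 3C_2te^(5t) + C_2e^(5t), x_2(t) = -C_1e^(5t) - C_2te^(5t)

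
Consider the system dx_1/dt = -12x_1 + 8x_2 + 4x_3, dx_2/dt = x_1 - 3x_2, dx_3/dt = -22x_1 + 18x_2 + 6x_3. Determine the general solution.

Coefficient matrix A = [[-12, 8, 4], [1, -3, 0], [-22, 18, 6]].
det(A - λI) = 0 gives eigenvalues λ = -3, -4, -2.
For λ=-3: eigenvector (0,-1,2).
For λ=-4: eigenvector (1,-1,4).
For λ=-2: eigenvector (2,2,1).
General solution: c_1e^(-3t)(0,-1,2) + c_2e^(-4t)(1,-1,4) + c_3e^(-2t)(2,2,1).

x_1(t) = c_2e^(-4t) + 2c_3e^(-2t), x_2(t) = -c_1e^(-3t) - c_2e^(-4t) + 2c_3e^(-2t), x_3(t) = 2c_1e^(-3t) + 4c_2e^(-4t) + c_3e^(-2t)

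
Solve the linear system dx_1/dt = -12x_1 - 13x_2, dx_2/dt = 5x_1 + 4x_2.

Coefficient matrix A = [[-12, -13], [5, 4]].
Characteristic polynomial det(A - λI) = λ^2 + 8λ + 17 = 0.
Eigenvalues λ = -4 ± i (complex conjugate pair).
For λ=-4+i: an eigenvector is (-3,2) - i(-2,1) = (-3 + 2i, 2 - i).
A real fundamental pair from Re and Im of e^((-4+i)t)v: X_1 = e^(-4t)(cos(t)·(-3,2) + sin(t)·(-2,1)), X_2 = e^(-4t)(sin(t)·(-3,2) - cos(t)·(-2,1)).
General solution: K_1X_1 + K_2X_2.

x_1(t) = -2K_1e^(-4t)sin(t) - 3K_1e^(-4t)cos(t) - 3K_2e^(-4t)sin(t) + 2K_2e^(-4t)cos(t), x_2(t) = K_1e^(-4t)sin(t) + 2K_1e^(-4t)cos(t) + 2K_2e^(-4t)sin(t) - K_2e^(-4t)cos(t)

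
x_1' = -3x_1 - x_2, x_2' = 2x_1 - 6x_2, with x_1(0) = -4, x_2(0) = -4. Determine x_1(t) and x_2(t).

Coefficient matrix A = [[-3, -1], [2, -6]].
Characteristic polynomial det(A - λI) = λ^2 + 9λ + 20 = 0.
Eigenvalues λ = -4, -5.
For λ=-4: (A-λI) row 1 is [1, -1], so an eigenvector is (1, 1).
For λ=-5: (A-λI) row 1 is [2, -1], so an eigenvector is (-1, -2).
General solution: C_1e^(-4t)(1,1) + C_2e^(-5t)(-1,-2).
Applying x_1(0)=-4, x_2(0)=-4 gives C_1=-4, C_2=0.

x_1(t) = -4e^(-4t), x_2(t) = -4e^(-4t)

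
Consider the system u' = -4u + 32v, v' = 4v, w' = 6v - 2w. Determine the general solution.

u(t) = C_1e^(-4t) + 4C_3e^(4t), v(t) = C_3e^(4t), w(t) = C_2e^(-2t) + C_3e^(4t)

Coefficient matrix A = [[-4, 32, 0], [0, 4, 0], [0, 6, -2]].
det(A - λI) = 0 gives eigenvalues λ = -4, -2, 4.
For λ=-4: eigenvector (1,0,0).
For λ=-2: eigenvector (0,0,1).
For λ=4: eigenvector (4,1,1).
General solution: C_1e^(-4t)(1,0,0) + C_2e^(-2t)(0,0,1) + C_3e^(4t)(4,1,1).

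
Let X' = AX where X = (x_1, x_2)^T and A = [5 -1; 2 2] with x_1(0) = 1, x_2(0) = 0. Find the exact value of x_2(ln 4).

A = [[5,-1],[2,2]]; eigenvalues λ = 4, 3.
Eigenvectors: (1,1) for λ=4, (-1,-2) for λ=3.
From the initial condition, c_1 = 2, c_2 = 1.
x_2(ln 4) = (2)(4^4)(1) + (1)(4^3)(-2) = 384.

384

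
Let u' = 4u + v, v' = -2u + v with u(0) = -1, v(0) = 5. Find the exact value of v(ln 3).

-9

A = [[4,1],[-2,1]]; eigenvalues λ = 2, 3.
Eigenvectors: (-1,2) for λ=2, (1,-1) for λ=3.
From the initial condition, c_1 = 4, c_2 = 3.
v(ln 3) = (4)(3^2)(2) + (3)(3^3)(-1) = -9.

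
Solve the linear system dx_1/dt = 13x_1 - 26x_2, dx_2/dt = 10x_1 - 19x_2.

Coefficient matrix A = [[13, -26], [10, -19]].
Characteristic polynomial det(A - λI) = λ^2 + 6λ + 13 = 0.
Eigenvalues λ = -3 ± 2i (complex conjugate pair).
For λ=-3+2i: an eigenvector is (3,2) - i(-2,-1) = (3 + 2i, 2 + i).
A real fundamental pair from Re and Im of e^((-3+2i)t)v: X_1 = e^(-3t)(cos(2t)·(3,2) + sin(2t)·(-2,-1)), X_2 = e^(-3t)(sin(2t)·(3,2) - cos(2t)·(-2,-1)).
General solution: C_1X_1 + C_2X_2.

x_1(t) = -2C_1e^(-3t)sin(2t) + 3C_1e^(-3t)cos(2t) + 3C_2e^(-3t)sin(2t) + 2C_2e^(-3t)cos(2t), x_2(t) = -C_1e^(-3t)sin(2t) + 2C_1e^(-3t)cos(2t) + 2C_2e^(-3t)sin(2t) + C_2e^(-3t)cos(2t)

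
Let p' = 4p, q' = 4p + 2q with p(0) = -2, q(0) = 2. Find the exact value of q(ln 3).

-270

A = [[4,0],[4,2]]; eigenvalues λ = 4, 2.
Eigenvectors: (-1,-2) for λ=4, (0,-1) for λ=2.
From the initial condition, c_1 = 2, c_2 = -6.
q(ln 3) = (2)(3^4)(-2) + (-6)(3^2)(-1) = -270.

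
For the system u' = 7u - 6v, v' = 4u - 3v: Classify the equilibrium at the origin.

A = [[7,-6],[4,-3]]; det(A-λI) = λ^2 - 4λ + 3.
λ = 1, 3: both positive.

unstable node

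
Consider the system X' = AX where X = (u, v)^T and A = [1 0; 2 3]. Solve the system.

u(t) = K_1e^(t), v(t) = -K_1e^(t) - K_2e^(3t)

Coefficient matrix A = [[1, 0], [2, 3]].
Characteristic polynomial det(A - λI) = λ^2 - 4λ + 3 = 0.
Eigenvalues λ = 1, 3.
For λ=1: (A-λI) row 2 is [2, 2], so an eigenvector is (1, -1).
For λ=3: (A-λI) row 1 is [-2, 0], so an eigenvector is (0, -1).
General solution: K_1e^(t)(1,-1) + K_2e^(3t)(0,-1).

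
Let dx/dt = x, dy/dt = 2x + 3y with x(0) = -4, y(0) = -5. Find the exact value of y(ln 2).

-64

A = [[1,0],[2,3]]; eigenvalues λ = 1, 3.
Eigenvectors: (1,-1) for λ=1, (0,1) for λ=3.
From the initial condition, c_1 = -4, c_2 = -9.
y(ln 2) = (-4)(2^1)(-1) + (-9)(2^3)(1) = -64.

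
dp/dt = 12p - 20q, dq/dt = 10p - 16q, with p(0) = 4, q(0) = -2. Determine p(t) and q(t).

p(t) = 48e^(-2t)sin(2t) + 4e^(-2t)cos(2t), q(t) = 34e^(-2t)sin(2t) - 2e^(-2t)cos(2t)

Coefficient matrix A = [[12, -20], [10, -16]].
Characteristic polynomial det(A - λI) = λ^2 + 4λ + 8 = 0.
Eigenvalues λ = -2 ± 2i (complex conjugate pair).
For λ=-2+2i: an eigenvector is (1,1) - i(-3,-2) = (1 + 3i, 1 + 2i).
A real fundamental pair from Re and Im of e^((-2+2i)t)v: X_1 = e^(-2t)(cos(2t)·(1,1) + sin(2t)·(-3,-2)), X_2 = e^(-2t)(sin(2t)·(1,1) - cos(2t)·(-3,-2)).
General solution: c_1X_1 + c_2X_2.
Applying p(0)=4, q(0)=-2 gives c_1=-14, c_2=6.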